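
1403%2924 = 1403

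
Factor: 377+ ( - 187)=2^1*5^1*19^1 = 190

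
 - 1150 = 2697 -3847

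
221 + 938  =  1159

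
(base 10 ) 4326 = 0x10e6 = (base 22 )8KE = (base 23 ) 842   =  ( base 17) EG8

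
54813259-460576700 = -405763441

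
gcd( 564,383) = 1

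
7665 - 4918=2747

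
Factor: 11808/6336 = 41/22=2^( - 1 )*11^( - 1)*41^1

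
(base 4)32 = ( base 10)14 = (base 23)e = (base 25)e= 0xe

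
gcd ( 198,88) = 22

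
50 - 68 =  - 18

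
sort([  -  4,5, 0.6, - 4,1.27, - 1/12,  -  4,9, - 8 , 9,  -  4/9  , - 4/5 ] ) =[-8, - 4,  -  4,  -  4,-4/5, - 4/9, - 1/12 , 0.6,1.27, 5,9,9] 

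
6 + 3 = 9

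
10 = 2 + 8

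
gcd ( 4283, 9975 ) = 1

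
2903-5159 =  - 2256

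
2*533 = 1066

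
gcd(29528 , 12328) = 8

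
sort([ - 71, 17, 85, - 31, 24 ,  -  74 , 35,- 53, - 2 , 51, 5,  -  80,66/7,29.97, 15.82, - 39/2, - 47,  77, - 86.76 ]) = [ - 86.76 , - 80, - 74, - 71,-53, - 47,- 31, - 39/2, - 2,  5,66/7, 15.82,17, 24,29.97,  35,51,77,85 ] 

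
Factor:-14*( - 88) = 2^4*7^1*11^1=1232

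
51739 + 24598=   76337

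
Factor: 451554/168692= 2^( - 1 )*3^1*17^1 * 19^1*181^(  -  1)  =  969/362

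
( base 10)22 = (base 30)m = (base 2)10110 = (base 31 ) m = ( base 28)m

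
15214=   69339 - 54125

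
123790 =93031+30759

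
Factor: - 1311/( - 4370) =2^( -1 )*3^1*5^( - 1)=3/10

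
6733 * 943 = 6349219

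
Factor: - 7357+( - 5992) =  - 7^1 * 1907^1= - 13349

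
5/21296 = 5/21296 = 0.00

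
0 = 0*61443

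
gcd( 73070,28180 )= 10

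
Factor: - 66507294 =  - 2^1*3^1*7^1*541^1*2927^1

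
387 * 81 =31347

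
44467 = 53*839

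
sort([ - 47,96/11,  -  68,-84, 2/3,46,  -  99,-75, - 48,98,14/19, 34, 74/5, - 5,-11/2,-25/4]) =[ - 99, -84,-75, -68,-48,-47,-25/4 ,-11/2,  -  5,  2/3, 14/19, 96/11, 74/5,34,46 , 98] 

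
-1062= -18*59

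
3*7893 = 23679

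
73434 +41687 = 115121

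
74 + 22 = 96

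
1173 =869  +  304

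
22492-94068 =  - 71576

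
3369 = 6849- 3480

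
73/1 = 73 = 73.00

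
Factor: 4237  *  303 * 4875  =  6258578625 = 3^2*5^3* 13^1 * 19^1*101^1*223^1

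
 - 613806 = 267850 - 881656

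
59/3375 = 59/3375=0.02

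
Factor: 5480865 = 3^5  *5^1*13^1 *347^1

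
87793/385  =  228  +  13/385  =  228.03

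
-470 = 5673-6143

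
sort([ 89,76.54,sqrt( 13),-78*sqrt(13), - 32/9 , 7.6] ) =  [-78 * sqrt (13),  -  32/9 , sqrt(13),7.6, 76.54 , 89]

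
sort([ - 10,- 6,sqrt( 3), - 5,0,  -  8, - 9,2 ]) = [ - 10, - 9 ,  -  8,  -  6,-5,0,sqrt( 3 ),2 ]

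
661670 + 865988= 1527658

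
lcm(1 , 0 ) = 0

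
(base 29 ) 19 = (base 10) 38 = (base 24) 1E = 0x26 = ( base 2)100110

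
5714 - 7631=-1917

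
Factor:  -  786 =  -2^1*3^1*131^1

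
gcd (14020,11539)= 1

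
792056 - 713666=78390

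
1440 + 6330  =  7770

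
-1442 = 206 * (-7)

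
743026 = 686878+56148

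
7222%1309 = 677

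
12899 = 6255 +6644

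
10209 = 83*123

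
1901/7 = 271 + 4/7 = 271.57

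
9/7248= 3/2416=0.00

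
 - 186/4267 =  - 1+4081/4267 = - 0.04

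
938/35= 26 + 4/5 = 26.80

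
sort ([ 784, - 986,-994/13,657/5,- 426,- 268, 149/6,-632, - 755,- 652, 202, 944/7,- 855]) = [-986, - 855, - 755,- 652, - 632,  -  426,-268, - 994/13,149/6,657/5, 944/7, 202, 784 ] 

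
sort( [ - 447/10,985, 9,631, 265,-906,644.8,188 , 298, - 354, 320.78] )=[ - 906,-354 , - 447/10, 9,  188,265,298 , 320.78,  631 , 644.8,985] 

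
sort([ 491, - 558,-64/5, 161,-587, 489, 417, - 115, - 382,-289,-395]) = [ - 587,-558, - 395,  -  382, - 289,-115,  -  64/5,161, 417, 489, 491] 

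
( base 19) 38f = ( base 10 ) 1250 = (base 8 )2342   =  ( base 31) 19A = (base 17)459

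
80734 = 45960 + 34774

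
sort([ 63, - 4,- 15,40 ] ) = [ - 15, - 4,  40,  63]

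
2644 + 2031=4675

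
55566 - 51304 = 4262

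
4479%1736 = 1007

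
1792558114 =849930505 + 942627609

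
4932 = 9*548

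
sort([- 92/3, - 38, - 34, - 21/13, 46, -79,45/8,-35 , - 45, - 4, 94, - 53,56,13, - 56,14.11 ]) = [ - 79, - 56,-53,-45, - 38,  -  35, - 34, - 92/3 ,-4, - 21/13,45/8, 13,14.11,46, 56,94]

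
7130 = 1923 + 5207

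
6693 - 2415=4278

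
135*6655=898425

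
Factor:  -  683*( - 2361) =1612563 = 3^1*683^1 * 787^1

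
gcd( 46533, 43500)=3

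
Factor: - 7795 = - 5^1 * 1559^1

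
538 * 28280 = 15214640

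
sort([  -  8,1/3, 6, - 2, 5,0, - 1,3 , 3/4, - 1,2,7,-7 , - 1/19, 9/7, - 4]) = [-8,  -  7, - 4, - 2, - 1,-1, - 1/19,0,1/3  ,  3/4, 9/7, 2,3,5, 6,7]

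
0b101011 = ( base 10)43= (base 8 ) 53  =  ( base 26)1h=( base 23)1k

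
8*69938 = 559504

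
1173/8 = 146  +  5/8 = 146.62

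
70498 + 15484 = 85982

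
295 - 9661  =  -9366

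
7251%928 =755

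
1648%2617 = 1648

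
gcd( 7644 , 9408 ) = 588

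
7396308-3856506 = 3539802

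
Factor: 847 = 7^1*11^2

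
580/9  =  64 + 4/9= 64.44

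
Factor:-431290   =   - 2^1*5^1*17^1*43^1*59^1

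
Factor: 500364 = 2^2 *3^3*41^1 * 113^1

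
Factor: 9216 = 2^10*3^2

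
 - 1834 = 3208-5042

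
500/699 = 500/699 = 0.72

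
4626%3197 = 1429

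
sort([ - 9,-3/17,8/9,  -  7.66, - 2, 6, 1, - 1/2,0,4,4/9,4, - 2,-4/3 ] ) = [-9 ,-7.66, - 2, - 2,-4/3, - 1/2,-3/17,0,4/9, 8/9,1,4,4, 6] 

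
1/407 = 1/407 = 0.00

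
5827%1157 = 42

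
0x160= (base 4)11200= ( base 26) de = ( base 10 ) 352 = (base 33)am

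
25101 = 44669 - 19568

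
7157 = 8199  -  1042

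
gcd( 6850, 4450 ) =50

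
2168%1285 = 883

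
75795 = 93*815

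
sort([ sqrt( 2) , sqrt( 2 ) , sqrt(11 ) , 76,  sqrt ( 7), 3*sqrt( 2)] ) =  [ sqrt(2 ),sqrt (2 ),sqrt(7 ), sqrt( 11),3*sqrt(2 ),76]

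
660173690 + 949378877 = 1609552567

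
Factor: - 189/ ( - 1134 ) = 1/6 =2^ ( - 1)*3^( - 1)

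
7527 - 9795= - 2268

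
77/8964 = 77/8964 = 0.01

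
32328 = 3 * 10776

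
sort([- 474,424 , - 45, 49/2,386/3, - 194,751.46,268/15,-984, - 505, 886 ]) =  [ - 984, - 505,-474,-194, - 45, 268/15, 49/2,386/3,424, 751.46,  886 ] 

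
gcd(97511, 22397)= 1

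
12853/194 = 66 + 49/194  =  66.25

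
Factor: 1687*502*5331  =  4514685294 = 2^1 * 3^1*7^1*241^1*251^1*1777^1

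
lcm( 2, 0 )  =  0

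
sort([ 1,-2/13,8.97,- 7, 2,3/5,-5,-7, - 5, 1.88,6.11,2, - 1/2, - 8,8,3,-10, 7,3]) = [ -10,-8, - 7, - 7 ,- 5,- 5, - 1/2,-2/13,3/5,1,  1.88,2, 2, 3,3,6.11,7 , 8 , 8.97 ]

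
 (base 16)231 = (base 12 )3a9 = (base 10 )561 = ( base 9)683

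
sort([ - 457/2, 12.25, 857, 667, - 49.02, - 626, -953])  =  [ - 953,-626, - 457/2, - 49.02,12.25, 667, 857 ] 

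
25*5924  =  148100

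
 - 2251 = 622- 2873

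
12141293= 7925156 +4216137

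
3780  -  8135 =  - 4355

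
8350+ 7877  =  16227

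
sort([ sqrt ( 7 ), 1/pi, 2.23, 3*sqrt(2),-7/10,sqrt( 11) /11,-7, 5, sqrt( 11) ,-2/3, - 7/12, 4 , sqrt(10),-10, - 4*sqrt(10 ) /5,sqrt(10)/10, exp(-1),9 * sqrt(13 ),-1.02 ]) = [ - 10 ,-7, - 4*sqrt(10 )/5,  -  1.02,-7/10,-2/3, - 7/12,  sqrt(11) /11, sqrt (10) /10,1/pi,exp(-1 ), 2.23,sqrt( 7 ) , sqrt( 10 ), sqrt(11 ), 4, 3*sqrt(2 ), 5,9 *sqrt(13 ) ]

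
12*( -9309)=-111708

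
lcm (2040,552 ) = 46920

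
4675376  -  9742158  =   - 5066782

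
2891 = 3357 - 466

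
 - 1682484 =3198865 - 4881349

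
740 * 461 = 341140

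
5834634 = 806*7239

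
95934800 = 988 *97100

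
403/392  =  1 + 11/392 = 1.03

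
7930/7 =1132  +  6/7 = 1132.86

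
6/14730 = 1/2455 = 0.00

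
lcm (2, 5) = 10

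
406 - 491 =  - 85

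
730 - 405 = 325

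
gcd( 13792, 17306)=2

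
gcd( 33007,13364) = 13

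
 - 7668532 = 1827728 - 9496260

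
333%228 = 105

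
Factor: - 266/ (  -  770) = 5^( - 1)*11^( - 1 )*19^1= 19/55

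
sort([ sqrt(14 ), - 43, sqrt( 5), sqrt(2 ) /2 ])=[  -  43 , sqrt( 2) /2, sqrt( 5 ), sqrt(14)]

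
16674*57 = 950418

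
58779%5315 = 314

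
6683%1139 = 988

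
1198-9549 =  - 8351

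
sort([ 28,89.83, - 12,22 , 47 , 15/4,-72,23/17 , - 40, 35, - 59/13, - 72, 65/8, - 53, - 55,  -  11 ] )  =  [ - 72, - 72, - 55,- 53,  -  40, - 12, - 11 , - 59/13,  23/17, 15/4 , 65/8 , 22, 28, 35, 47, 89.83 ]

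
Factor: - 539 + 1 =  - 2^1*269^1 =- 538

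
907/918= 907/918 = 0.99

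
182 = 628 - 446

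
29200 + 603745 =632945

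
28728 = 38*756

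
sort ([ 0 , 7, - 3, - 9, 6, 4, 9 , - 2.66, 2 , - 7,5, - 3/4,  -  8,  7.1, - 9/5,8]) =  [ - 9,-8, - 7, - 3, - 2.66,-9/5, - 3/4,  0 , 2,  4 , 5 , 6, 7, 7.1,8, 9]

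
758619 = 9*84291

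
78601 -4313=74288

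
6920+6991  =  13911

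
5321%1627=440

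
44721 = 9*4969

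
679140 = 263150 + 415990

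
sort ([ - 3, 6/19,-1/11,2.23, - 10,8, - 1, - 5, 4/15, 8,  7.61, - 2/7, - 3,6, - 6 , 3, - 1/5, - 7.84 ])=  [ - 10, - 7.84,-6, - 5  , -3, - 3, - 1, - 2/7, - 1/5, - 1/11, 4/15 , 6/19, 2.23,3,6,7.61,8,  8]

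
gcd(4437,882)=9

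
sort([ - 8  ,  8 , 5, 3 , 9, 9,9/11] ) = [- 8, 9/11,  3, 5, 8, 9,9 ] 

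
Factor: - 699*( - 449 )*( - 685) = -3^1* 5^1*137^1*233^1 * 449^1 = - 214987935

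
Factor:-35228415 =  - 3^1*5^1*61^1*38501^1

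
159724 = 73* 2188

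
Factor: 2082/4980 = 347/830 = 2^( - 1 )*5^( - 1 )*83^( - 1 )*347^1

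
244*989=241316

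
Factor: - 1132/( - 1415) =4/5 = 2^2*5^( - 1) 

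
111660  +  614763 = 726423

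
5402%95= 82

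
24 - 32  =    -  8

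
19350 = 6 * 3225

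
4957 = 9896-4939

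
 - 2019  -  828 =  - 2847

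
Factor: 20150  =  2^1*5^2*13^1*31^1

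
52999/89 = 595 + 44/89 = 595.49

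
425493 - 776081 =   -  350588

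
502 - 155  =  347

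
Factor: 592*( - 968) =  - 573056= - 2^7*11^2*37^1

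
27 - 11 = 16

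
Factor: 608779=19^1*179^2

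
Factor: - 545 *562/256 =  - 153145/128 = - 2^( - 7 )*5^1 * 109^1 * 281^1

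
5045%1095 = 665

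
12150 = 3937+8213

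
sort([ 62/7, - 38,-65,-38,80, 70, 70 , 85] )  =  [ - 65, - 38, - 38,  62/7 , 70,70,80,  85] 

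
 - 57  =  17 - 74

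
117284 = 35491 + 81793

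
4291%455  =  196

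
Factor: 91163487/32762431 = 3^1 * 13^( - 1) * 29^(-1 )*43^ ( - 2 )* 47^( - 1)*4591^1 * 6619^1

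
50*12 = 600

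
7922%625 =422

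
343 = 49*7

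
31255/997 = 31255/997 = 31.35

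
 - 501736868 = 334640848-836377716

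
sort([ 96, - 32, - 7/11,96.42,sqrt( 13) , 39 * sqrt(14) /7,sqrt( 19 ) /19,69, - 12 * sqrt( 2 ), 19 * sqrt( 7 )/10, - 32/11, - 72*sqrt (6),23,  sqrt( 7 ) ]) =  [ -72*sqrt(6),-32 , - 12*sqrt( 2), - 32/11, - 7/11,sqrt( 19)/19,sqrt( 7),sqrt( 13 ),19 *sqrt( 7)/10 , 39*sqrt( 14 ) /7,  23,69,96,96.42]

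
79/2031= 79/2031 = 0.04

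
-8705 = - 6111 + -2594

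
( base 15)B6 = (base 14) C3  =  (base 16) ab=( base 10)171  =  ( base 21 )83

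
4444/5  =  888 + 4/5 = 888.80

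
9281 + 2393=11674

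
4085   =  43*95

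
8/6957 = 8/6957  =  0.00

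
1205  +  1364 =2569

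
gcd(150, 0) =150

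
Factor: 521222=2^1*13^1*20047^1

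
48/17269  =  48/17269 = 0.00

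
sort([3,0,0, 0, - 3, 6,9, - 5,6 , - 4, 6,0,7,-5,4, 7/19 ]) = [-5, - 5, - 4,-3,0,0, 0, 0, 7/19, 3, 4,6, 6,  6,7,9] 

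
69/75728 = 69/75728 = 0.00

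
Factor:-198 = -2^1*3^2*11^1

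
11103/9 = 1233 + 2/3  =  1233.67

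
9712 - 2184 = 7528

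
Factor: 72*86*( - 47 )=- 291024  =  - 2^4*3^2*43^1*47^1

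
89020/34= 44510/17 = 2618.24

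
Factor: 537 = 3^1*179^1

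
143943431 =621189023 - 477245592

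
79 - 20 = 59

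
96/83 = 1 + 13/83 =1.16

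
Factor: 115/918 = 2^( - 1 )*3^(  -  3 )*5^1*17^(  -  1)*23^1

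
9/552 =3/184 = 0.02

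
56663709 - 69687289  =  -13023580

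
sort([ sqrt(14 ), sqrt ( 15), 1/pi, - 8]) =[ - 8, 1/pi,sqrt( 14), sqrt(15 ) ]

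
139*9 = 1251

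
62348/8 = 15587/2 = 7793.50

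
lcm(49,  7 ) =49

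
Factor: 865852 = 2^2*13^1*16651^1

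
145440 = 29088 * 5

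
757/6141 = 757/6141 = 0.12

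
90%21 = 6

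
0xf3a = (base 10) 3898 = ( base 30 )49S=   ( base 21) 8hd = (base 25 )65n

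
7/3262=1/466  =  0.00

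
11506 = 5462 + 6044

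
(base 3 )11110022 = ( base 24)5f8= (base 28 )440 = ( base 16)CB0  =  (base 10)3248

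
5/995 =1/199 =0.01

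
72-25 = 47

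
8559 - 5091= 3468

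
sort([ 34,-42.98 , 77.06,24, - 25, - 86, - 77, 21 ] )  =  [ - 86,-77, - 42.98, - 25 , 21,  24, 34,77.06 ] 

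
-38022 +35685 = -2337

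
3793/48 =79+1/48 = 79.02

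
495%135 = 90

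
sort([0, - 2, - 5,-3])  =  [ - 5, - 3, - 2, 0]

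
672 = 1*672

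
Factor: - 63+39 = - 2^3 * 3^1 = - 24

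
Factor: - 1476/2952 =  -  2^ ( -1 )  =  - 1/2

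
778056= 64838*12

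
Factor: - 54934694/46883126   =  - 211^1 *349^1*373^1*23441563^( - 1) = - 27467347/23441563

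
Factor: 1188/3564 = 1/3 = 3^( - 1 ) 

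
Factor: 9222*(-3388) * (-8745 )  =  273229969320 = 2^3*3^2*5^1*7^1*11^3*29^1*53^2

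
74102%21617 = 9251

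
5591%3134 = 2457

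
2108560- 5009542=-2900982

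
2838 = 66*43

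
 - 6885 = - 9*765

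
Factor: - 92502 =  - 2^1*3^4*571^1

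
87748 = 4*21937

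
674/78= 8+25/39 = 8.64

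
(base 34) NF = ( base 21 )1gk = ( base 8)1435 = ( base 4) 30131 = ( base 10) 797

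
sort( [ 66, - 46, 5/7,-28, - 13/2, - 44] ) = [ - 46,- 44,- 28,-13/2,5/7 , 66]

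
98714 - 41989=56725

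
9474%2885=819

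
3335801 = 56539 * 59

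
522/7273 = 522/7273 = 0.07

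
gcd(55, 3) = 1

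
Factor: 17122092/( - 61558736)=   -  4280523/15389684 = - 2^ ( - 2)*3^1*13^1*41^1*2677^1*3847421^( - 1)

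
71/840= 71/840 = 0.08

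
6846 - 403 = 6443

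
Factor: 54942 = 2^1 * 3^1*9157^1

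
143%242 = 143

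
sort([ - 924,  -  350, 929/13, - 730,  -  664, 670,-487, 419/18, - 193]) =[ - 924, - 730,-664, - 487, - 350, - 193,419/18, 929/13,  670]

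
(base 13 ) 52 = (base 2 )1000011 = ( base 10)67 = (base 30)27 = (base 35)1W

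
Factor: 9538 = 2^1*19^1 *251^1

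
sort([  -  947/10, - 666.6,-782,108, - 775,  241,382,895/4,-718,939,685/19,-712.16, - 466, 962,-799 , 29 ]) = [-799, - 782, - 775, - 718,-712.16, - 666.6,-466,  -  947/10,29,685/19,108 , 895/4, 241,382,939,962 ] 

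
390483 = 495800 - 105317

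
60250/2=30125 =30125.00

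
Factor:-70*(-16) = 2^5 * 5^1*7^1 = 1120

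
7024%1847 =1483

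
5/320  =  1/64 = 0.02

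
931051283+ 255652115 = 1186703398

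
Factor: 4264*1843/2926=2^2 * 7^ ( - 1)*11^( - 1 )*13^1*41^1* 97^1 = 206804/77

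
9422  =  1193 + 8229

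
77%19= 1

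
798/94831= 798/94831= 0.01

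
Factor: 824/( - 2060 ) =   -  2/5=- 2^1*5^(  -  1 )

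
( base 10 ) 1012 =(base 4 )33310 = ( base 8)1764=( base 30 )13M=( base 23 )1L0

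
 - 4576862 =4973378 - 9550240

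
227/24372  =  227/24372=0.01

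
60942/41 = 60942/41=1486.39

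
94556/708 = 23639/177 = 133.55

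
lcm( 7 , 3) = 21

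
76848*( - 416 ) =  - 31968768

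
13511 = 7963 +5548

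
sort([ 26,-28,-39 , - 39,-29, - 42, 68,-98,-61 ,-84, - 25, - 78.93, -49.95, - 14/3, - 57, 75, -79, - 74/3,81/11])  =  [-98,-84,-79,-78.93, - 61,-57,-49.95,- 42, - 39,-39,-29,  -  28,-25, - 74/3,-14/3 , 81/11,26, 68, 75]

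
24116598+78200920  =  102317518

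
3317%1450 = 417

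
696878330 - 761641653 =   -  64763323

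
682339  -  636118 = 46221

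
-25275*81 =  - 2047275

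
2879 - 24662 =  - 21783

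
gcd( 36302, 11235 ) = 7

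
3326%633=161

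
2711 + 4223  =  6934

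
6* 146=876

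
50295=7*7185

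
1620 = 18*90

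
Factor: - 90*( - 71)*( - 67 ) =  - 2^1*3^2*5^1*67^1* 71^1 = -428130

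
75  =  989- 914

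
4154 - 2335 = 1819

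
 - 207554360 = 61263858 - 268818218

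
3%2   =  1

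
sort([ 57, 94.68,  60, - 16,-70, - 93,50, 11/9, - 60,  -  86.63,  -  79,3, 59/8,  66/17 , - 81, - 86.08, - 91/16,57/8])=[ - 93, - 86.63, - 86.08, - 81, - 79, - 70,  -  60 , - 16,  -  91/16,11/9,3,66/17,57/8,59/8,50, 57,60,94.68]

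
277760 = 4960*56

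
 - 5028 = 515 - 5543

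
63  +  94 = 157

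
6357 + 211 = 6568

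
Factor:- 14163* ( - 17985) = 254721555= 3^2 * 5^1*11^1*109^1*4721^1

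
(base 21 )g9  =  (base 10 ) 345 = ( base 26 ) D7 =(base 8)531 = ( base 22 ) FF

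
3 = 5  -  2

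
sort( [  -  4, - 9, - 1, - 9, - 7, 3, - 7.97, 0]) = [-9,-9, - 7.97,- 7,-4,-1, 0,3] 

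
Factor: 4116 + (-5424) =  - 1308 = - 2^2*3^1*109^1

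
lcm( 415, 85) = 7055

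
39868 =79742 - 39874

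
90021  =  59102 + 30919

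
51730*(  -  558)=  - 28865340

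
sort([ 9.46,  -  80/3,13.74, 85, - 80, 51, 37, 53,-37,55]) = [ - 80 ,- 37,-80/3,9.46,13.74,37, 51, 53, 55,  85 ]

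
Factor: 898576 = 2^4*7^1 * 71^1*113^1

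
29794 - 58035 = - 28241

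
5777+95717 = 101494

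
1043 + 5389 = 6432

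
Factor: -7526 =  - 2^1  *53^1*71^1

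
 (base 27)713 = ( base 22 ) AD7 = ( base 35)46N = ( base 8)12015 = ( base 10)5133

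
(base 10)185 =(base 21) 8h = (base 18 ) A5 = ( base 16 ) b9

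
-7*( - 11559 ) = 80913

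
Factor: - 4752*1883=-2^4 * 3^3*7^1 * 11^1*269^1 = - 8948016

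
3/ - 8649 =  - 1/2883 = -0.00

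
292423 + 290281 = 582704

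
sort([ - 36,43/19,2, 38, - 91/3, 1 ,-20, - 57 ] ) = [ - 57,-36,-91/3, - 20 , 1,2,43/19,38 ]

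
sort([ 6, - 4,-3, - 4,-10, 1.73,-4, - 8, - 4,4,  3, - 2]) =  [ - 10, - 8  , - 4, - 4, - 4, - 4, - 3, - 2,  1.73, 3,4, 6]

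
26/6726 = 13/3363 = 0.00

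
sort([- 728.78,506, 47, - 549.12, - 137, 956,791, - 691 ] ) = [-728.78, - 691 , - 549.12,-137,47,506  ,  791,956 ] 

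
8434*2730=23024820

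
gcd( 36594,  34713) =171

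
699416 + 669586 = 1369002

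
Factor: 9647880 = 2^3*3^1*5^1 * 11^1*7309^1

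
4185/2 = 4185/2 = 2092.50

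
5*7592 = 37960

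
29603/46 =643  +  25/46 =643.54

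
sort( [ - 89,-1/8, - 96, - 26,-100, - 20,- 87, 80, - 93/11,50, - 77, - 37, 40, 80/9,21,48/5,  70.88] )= [ -100,-96, - 89, - 87, - 77, - 37, - 26, - 20, - 93/11, -1/8,80/9,48/5, 21, 40,50,70.88,80 ] 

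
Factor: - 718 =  - 2^1 * 359^1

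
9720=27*360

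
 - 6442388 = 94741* ( -68 )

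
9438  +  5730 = 15168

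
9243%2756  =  975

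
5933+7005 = 12938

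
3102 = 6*517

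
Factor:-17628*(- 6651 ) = 2^2*3^3*13^1 *113^1*739^1=117243828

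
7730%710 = 630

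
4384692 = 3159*1388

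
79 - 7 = 72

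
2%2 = 0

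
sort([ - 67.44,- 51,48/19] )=[ - 67.44, - 51,48/19]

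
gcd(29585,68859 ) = 1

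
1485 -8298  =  -6813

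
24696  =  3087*8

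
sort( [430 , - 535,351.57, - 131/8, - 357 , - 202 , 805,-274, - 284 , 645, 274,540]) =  [ - 535,-357, - 284,- 274, - 202 ,- 131/8,274,351.57, 430, 540, 645, 805 ]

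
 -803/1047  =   - 1 + 244/1047 = -0.77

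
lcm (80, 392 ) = 3920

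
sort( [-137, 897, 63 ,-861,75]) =[ - 861, - 137,  63,75,897] 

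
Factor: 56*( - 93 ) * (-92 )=479136 = 2^5*3^1*7^1*23^1*31^1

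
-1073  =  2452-3525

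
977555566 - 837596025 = 139959541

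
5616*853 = 4790448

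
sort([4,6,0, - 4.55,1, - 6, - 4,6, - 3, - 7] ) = [ - 7, - 6, - 4.55, - 4,  -  3,0,  1,4, 6 , 6 ] 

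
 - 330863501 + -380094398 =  - 710957899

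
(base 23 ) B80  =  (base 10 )6003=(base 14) 228B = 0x1773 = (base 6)43443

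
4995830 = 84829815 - 79833985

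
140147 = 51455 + 88692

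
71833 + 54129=125962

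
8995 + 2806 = 11801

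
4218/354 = 11 + 54/59 =11.92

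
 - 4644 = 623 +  - 5267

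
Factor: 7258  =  2^1*19^1 *191^1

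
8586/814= 10+223/407  =  10.55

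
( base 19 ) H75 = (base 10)6275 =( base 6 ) 45015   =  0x1883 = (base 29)7db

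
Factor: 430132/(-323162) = - 382/287 = - 2^1*7^(  -  1)*41^ ( - 1) * 191^1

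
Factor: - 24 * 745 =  - 2^3*3^1 * 5^1 *149^1 = -17880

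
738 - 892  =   - 154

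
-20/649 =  - 1 + 629/649 = - 0.03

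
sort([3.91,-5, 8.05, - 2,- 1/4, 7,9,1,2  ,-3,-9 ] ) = [ - 9,-5,- 3,-2, - 1/4,1, 2,  3.91, 7 , 8.05,9]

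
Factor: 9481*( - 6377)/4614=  - 2^( - 1 )*3^( - 1)*7^1*19^1*499^1*769^( - 1)*911^1=- 60460337/4614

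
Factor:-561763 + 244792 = -316971 = -  3^2*41^1*859^1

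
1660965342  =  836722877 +824242465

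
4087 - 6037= - 1950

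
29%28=1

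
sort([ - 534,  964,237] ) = [ - 534,237, 964]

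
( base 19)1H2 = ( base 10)686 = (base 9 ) 842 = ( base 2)1010101110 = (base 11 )574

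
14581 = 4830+9751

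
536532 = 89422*6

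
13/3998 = 13/3998 = 0.00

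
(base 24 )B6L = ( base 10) 6501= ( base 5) 202001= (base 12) 3919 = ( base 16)1965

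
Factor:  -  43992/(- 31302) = 52/37 =2^2*13^1*37^(-1 )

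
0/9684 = 0 = 0.00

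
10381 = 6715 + 3666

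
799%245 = 64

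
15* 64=960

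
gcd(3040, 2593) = 1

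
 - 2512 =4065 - 6577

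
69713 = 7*9959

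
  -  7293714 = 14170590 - 21464304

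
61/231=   61/231 =0.26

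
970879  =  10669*91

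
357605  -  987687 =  - 630082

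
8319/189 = 44+1/63=   44.02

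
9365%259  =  41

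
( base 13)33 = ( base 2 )101010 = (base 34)18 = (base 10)42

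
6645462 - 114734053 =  -108088591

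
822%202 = 14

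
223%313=223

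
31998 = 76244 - 44246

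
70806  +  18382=89188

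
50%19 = 12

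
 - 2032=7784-9816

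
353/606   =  353/606 = 0.58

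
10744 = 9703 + 1041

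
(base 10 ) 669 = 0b1010011101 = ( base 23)162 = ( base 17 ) 256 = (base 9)823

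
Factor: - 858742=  - 2^1*139^1*3089^1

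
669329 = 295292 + 374037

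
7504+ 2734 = 10238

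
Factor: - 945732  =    -  2^2 *3^1*53^1 *1487^1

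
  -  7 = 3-10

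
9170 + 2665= 11835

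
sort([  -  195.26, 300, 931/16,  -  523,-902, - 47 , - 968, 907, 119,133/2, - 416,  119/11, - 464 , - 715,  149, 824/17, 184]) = [ - 968, - 902 , - 715,-523, - 464, - 416, - 195.26, - 47, 119/11, 824/17, 931/16,  133/2 , 119 , 149,184, 300, 907]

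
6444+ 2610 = 9054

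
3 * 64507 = 193521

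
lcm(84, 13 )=1092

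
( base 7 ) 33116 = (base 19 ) 13IA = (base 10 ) 8294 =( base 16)2066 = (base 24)e9e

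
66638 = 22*3029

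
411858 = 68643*6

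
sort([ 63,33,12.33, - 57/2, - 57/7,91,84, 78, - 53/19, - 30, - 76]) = [ - 76, - 30  ,- 57/2,  -  57/7,  -  53/19,12.33, 33, 63,78, 84, 91] 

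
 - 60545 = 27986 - 88531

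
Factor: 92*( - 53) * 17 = -82892 = - 2^2*17^1*23^1*53^1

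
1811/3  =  603+2/3 =603.67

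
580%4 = 0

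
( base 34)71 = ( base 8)357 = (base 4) 3233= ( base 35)6t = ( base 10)239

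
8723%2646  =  785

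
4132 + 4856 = 8988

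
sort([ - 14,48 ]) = [ - 14,48 ] 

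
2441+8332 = 10773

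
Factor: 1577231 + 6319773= 7897004 = 2^2*23^1*85837^1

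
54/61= 54/61 = 0.89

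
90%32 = 26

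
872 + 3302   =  4174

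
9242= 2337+6905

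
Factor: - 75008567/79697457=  - 3^( - 2)*7^ ( - 1)*19^ ( - 1)* 139^ (- 1 )*479^ ( -1 )  *  75008567^1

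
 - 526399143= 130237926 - 656637069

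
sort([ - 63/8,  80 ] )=[ - 63/8, 80 ] 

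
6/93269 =6/93269 =0.00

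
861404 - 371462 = 489942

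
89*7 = 623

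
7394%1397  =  409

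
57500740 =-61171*( - 940)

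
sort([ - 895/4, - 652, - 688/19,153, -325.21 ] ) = [ - 652, - 325.21, - 895/4, - 688/19 , 153]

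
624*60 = 37440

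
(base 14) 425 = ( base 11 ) 683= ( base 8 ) 1461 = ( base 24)1a1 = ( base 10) 817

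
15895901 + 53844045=69739946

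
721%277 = 167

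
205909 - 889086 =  - 683177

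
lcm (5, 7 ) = 35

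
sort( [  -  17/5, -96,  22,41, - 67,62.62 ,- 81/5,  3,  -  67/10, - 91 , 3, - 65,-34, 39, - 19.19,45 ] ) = [-96, - 91,-67, - 65, - 34, - 19.19, - 81/5, - 67/10, - 17/5,3,  3,22, 39,41, 45, 62.62]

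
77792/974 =38896/487 = 79.87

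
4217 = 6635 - 2418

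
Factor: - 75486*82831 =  - 6252580866 = - 2^1*3^1*7^1*23^1*547^1*11833^1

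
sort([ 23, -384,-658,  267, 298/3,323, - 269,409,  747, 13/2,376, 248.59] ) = [- 658 , - 384, - 269,13/2, 23,298/3,248.59, 267,323, 376 , 409,  747]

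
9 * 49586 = 446274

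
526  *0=0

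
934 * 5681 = 5306054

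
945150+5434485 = 6379635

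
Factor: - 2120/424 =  - 5 = -5^1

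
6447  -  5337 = 1110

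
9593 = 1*9593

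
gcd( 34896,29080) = 5816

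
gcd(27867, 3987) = 3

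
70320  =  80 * 879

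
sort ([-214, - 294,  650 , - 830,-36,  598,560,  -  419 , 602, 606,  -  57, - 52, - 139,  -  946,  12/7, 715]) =[ - 946, -830,-419 ,-294, -214, - 139, - 57, - 52, - 36,12/7, 560, 598 , 602, 606,650, 715 ]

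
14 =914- 900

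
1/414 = 1/414 = 0.00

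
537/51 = 10 + 9/17 = 10.53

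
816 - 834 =-18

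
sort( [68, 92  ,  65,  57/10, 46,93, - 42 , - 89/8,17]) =[ - 42, - 89/8,57/10, 17 , 46,65, 68, 92, 93 ] 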